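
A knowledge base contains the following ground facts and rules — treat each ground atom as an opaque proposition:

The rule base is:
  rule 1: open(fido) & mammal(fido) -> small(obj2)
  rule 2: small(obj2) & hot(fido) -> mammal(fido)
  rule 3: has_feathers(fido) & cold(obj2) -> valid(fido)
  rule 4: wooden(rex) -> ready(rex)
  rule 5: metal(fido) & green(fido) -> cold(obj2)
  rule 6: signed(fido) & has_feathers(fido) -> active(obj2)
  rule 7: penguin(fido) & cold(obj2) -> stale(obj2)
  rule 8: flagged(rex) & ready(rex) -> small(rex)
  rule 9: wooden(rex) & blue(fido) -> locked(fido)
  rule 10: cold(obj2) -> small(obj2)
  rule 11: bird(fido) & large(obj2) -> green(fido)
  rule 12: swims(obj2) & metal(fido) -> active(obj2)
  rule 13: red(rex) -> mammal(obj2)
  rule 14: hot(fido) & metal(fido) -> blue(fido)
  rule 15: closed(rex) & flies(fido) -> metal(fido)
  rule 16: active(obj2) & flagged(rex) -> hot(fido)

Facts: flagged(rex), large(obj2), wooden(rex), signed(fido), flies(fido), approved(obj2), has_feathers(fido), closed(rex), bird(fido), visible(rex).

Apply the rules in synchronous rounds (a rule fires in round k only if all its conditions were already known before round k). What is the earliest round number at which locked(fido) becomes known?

4

Round 1 fires rule 4, rule 6, rule 11, rule 15, giving ready(rex), active(obj2), green(fido), metal(fido).
Round 2 fires rule 5, rule 8, rule 16, giving cold(obj2), small(rex), hot(fido).
Round 3 fires rule 3, rule 10, rule 14, giving valid(fido), small(obj2), blue(fido).
Round 4 fires rule 2, rule 9, giving mammal(fido), locked(fido).
locked(fido) first appears in round 4.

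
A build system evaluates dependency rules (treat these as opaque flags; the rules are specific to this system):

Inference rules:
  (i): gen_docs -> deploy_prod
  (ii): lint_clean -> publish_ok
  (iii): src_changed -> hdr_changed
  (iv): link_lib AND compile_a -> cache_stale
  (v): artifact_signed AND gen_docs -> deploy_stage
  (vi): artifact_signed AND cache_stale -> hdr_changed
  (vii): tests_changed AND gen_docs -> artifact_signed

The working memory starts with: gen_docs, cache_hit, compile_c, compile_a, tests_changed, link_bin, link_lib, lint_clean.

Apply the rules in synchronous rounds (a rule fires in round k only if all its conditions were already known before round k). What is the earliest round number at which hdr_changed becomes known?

Round 1: (i) [gen_docs -> deploy_prod]; (ii) [lint_clean -> publish_ok]; (iv) [link_lib AND compile_a -> cache_stale]; (vii) [tests_changed AND gen_docs -> artifact_signed]. Adds deploy_prod, publish_ok, cache_stale, artifact_signed.
Round 2: (v) [artifact_signed AND gen_docs -> deploy_stage]; (vi) [artifact_signed AND cache_stale -> hdr_changed]. Adds deploy_stage, hdr_changed.
hdr_changed first appears in round 2.

2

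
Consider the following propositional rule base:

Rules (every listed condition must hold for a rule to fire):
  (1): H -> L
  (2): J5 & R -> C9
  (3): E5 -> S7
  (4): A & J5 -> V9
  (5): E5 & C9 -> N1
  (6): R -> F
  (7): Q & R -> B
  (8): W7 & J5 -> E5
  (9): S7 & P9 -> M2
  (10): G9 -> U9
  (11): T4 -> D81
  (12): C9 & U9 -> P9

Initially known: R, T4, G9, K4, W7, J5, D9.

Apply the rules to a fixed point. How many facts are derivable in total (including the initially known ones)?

Round 1: (2) [J5 & R -> C9]; (6) [R -> F]; (8) [W7 & J5 -> E5]; (10) [G9 -> U9]; (11) [T4 -> D81]. Adds C9, F, E5, U9, D81.
Round 2: (3) [E5 -> S7]; (5) [E5 & C9 -> N1]; (12) [C9 & U9 -> P9]. Adds S7, N1, P9.
Round 3: (9) [S7 & P9 -> M2]. Adds M2.
Closure: {C9, D81, D9, E5, F, G9, J5, K4, M2, N1, P9, R, S7, T4, U9, W7} — 16 facts.

16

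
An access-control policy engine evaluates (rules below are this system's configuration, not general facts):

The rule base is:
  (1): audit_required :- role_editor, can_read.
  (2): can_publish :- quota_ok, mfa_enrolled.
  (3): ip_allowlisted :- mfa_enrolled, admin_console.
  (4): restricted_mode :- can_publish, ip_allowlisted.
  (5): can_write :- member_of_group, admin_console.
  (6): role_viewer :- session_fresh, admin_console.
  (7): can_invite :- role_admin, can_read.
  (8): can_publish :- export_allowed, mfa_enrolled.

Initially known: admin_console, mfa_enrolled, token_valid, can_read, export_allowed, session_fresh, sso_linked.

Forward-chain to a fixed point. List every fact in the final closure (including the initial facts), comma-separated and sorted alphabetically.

Round 1: (3) [ip_allowlisted :- mfa_enrolled, admin_console.]; (6) [role_viewer :- session_fresh, admin_console.]; (8) [can_publish :- export_allowed, mfa_enrolled.]. Adds ip_allowlisted, role_viewer, can_publish.
Round 2: (4) [restricted_mode :- can_publish, ip_allowlisted.]. Adds restricted_mode.

admin_console, can_publish, can_read, export_allowed, ip_allowlisted, mfa_enrolled, restricted_mode, role_viewer, session_fresh, sso_linked, token_valid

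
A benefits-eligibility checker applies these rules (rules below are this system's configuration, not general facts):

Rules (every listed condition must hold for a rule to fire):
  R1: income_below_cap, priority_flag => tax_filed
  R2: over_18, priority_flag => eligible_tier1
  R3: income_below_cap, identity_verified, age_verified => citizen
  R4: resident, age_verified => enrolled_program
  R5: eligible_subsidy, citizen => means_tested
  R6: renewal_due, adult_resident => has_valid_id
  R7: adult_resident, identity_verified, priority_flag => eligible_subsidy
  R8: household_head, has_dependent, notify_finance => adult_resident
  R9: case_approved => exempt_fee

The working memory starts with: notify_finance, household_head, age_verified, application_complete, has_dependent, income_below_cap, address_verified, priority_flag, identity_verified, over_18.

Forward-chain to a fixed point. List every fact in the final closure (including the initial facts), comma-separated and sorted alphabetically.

address_verified, adult_resident, age_verified, application_complete, citizen, eligible_subsidy, eligible_tier1, has_dependent, household_head, identity_verified, income_below_cap, means_tested, notify_finance, over_18, priority_flag, tax_filed

Round 1 — R1, R2, R3, R8, derive tax_filed, eligible_tier1, citizen, adult_resident.
Round 2 — R7, derive eligible_subsidy.
Round 3 — R5, derive means_tested.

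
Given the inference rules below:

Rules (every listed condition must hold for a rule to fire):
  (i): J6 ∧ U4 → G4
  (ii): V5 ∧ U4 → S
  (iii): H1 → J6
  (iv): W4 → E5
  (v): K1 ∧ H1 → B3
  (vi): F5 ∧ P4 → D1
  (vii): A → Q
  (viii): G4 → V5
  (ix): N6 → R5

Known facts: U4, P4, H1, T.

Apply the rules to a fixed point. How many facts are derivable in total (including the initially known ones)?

Round 1 fires (iii), giving J6.
Round 2 fires (i), giving G4.
Round 3 fires (viii), giving V5.
Round 4 fires (ii), giving S.
Closure: {G4, H1, J6, P4, S, T, U4, V5} — 8 facts.

8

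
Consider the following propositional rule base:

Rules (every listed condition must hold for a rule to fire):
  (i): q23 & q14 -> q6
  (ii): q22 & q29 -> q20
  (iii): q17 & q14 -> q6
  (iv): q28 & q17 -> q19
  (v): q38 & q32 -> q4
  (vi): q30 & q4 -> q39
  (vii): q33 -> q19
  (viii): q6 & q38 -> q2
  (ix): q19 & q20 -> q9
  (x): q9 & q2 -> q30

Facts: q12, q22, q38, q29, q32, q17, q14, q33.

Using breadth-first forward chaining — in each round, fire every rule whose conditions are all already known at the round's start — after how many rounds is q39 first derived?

[1] (ii) [q22 & q29 -> q20]; (iii) [q17 & q14 -> q6]; (v) [q38 & q32 -> q4]; (vii) [q33 -> q19]. ⇒ new: q20, q6, q4, q19.
[2] (viii) [q6 & q38 -> q2]; (ix) [q19 & q20 -> q9]. ⇒ new: q2, q9.
[3] (x) [q9 & q2 -> q30]. ⇒ new: q30.
[4] (vi) [q30 & q4 -> q39]. ⇒ new: q39.
q39 first appears in round 4.

4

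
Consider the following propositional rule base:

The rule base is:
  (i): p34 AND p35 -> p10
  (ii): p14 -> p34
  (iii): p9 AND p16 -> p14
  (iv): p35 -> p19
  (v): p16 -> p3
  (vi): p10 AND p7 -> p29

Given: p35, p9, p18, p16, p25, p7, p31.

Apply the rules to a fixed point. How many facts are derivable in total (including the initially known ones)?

13

Round 1 — (iii), (iv), (v), derive p14, p19, p3.
Round 2 — (ii), derive p34.
Round 3 — (i), derive p10.
Round 4 — (vi), derive p29.
Closure: {p10, p14, p16, p18, p19, p25, p29, p3, p31, p34, p35, p7, p9} — 13 facts.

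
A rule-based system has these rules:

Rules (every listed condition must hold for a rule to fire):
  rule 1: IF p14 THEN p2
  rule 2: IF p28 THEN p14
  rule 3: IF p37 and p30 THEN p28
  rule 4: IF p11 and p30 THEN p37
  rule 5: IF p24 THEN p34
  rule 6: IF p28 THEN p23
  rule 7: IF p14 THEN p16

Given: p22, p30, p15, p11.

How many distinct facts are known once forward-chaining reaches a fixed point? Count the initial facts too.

10

[1] rule 4 [IF p11 and p30 THEN p37]. ⇒ new: p37.
[2] rule 3 [IF p37 and p30 THEN p28]. ⇒ new: p28.
[3] rule 2 [IF p28 THEN p14]; rule 6 [IF p28 THEN p23]. ⇒ new: p14, p23.
[4] rule 1 [IF p14 THEN p2]; rule 7 [IF p14 THEN p16]. ⇒ new: p2, p16.
Closure: {p11, p14, p15, p16, p2, p22, p23, p28, p30, p37} — 10 facts.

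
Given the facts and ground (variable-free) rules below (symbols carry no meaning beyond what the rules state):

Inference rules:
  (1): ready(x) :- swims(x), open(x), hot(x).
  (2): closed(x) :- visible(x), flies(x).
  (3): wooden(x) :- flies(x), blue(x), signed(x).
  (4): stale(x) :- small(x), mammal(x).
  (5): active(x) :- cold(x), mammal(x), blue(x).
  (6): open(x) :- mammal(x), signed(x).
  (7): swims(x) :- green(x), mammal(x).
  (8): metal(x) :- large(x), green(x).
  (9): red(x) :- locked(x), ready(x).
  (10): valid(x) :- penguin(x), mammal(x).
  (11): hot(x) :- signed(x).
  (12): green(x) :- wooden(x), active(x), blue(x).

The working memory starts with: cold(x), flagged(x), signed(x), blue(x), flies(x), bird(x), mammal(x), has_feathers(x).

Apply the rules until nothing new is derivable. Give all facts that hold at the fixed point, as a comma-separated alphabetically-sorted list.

Round 1: (3) [wooden(x) :- flies(x), blue(x), signed(x).]; (5) [active(x) :- cold(x), mammal(x), blue(x).]; (6) [open(x) :- mammal(x), signed(x).]; (11) [hot(x) :- signed(x).]. New: wooden(x), active(x), open(x), hot(x).
Round 2: (12) [green(x) :- wooden(x), active(x), blue(x).]. New: green(x).
Round 3: (7) [swims(x) :- green(x), mammal(x).]. New: swims(x).
Round 4: (1) [ready(x) :- swims(x), open(x), hot(x).]. New: ready(x).

active(x), bird(x), blue(x), cold(x), flagged(x), flies(x), green(x), has_feathers(x), hot(x), mammal(x), open(x), ready(x), signed(x), swims(x), wooden(x)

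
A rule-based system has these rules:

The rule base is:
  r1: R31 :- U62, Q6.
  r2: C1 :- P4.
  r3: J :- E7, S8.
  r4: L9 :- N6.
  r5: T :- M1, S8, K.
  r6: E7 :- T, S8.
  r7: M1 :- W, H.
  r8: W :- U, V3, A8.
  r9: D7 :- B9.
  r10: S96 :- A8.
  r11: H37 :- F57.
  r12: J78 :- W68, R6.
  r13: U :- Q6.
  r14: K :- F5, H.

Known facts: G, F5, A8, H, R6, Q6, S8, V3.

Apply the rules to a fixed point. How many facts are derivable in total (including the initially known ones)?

[1] r10 [S96 :- A8.]; r13 [U :- Q6.]; r14 [K :- F5, H.]. ⇒ new: S96, U, K.
[2] r8 [W :- U, V3, A8.]. ⇒ new: W.
[3] r7 [M1 :- W, H.]. ⇒ new: M1.
[4] r5 [T :- M1, S8, K.]. ⇒ new: T.
[5] r6 [E7 :- T, S8.]. ⇒ new: E7.
[6] r3 [J :- E7, S8.]. ⇒ new: J.
Closure: {A8, E7, F5, G, H, J, K, M1, Q6, R6, S8, S96, T, U, V3, W} — 16 facts.

16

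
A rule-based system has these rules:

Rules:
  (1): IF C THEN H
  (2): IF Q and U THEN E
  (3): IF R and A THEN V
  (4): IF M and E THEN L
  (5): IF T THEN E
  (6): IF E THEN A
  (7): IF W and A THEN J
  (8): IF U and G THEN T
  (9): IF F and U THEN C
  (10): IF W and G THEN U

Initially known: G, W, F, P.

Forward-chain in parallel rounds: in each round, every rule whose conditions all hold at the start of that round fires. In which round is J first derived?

5

[1] (10) [IF W and G THEN U]. ⇒ new: U.
[2] (8) [IF U and G THEN T]; (9) [IF F and U THEN C]. ⇒ new: T, C.
[3] (1) [IF C THEN H]; (5) [IF T THEN E]. ⇒ new: H, E.
[4] (6) [IF E THEN A]. ⇒ new: A.
[5] (7) [IF W and A THEN J]. ⇒ new: J.
J first appears in round 5.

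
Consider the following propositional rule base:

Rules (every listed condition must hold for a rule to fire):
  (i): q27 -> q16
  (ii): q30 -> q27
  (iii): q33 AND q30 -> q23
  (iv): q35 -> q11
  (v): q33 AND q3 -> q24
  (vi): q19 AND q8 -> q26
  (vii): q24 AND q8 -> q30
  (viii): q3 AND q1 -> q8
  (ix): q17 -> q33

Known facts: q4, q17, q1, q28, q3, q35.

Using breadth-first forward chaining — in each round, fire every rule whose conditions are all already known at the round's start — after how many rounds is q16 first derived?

5

Round 1: (iv) [q35 -> q11]; (viii) [q3 AND q1 -> q8]; (ix) [q17 -> q33]. Adds q11, q8, q33.
Round 2: (v) [q33 AND q3 -> q24]. Adds q24.
Round 3: (vii) [q24 AND q8 -> q30]. Adds q30.
Round 4: (ii) [q30 -> q27]; (iii) [q33 AND q30 -> q23]. Adds q27, q23.
Round 5: (i) [q27 -> q16]. Adds q16.
q16 first appears in round 5.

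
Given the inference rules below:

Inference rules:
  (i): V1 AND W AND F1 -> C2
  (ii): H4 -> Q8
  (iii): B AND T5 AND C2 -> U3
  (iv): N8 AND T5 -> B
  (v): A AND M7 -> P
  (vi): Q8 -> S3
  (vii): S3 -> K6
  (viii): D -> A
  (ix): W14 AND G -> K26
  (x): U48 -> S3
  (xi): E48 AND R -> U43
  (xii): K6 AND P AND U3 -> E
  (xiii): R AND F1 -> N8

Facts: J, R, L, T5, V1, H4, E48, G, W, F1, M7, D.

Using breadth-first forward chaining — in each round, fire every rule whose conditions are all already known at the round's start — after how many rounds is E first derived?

4

Round 1 — (i), (ii), (viii), (xi), (xiii), derive C2, Q8, A, U43, N8.
Round 2 — (iv), (v), (vi), derive B, P, S3.
Round 3 — (iii), (vii), derive U3, K6.
Round 4 — (xii), derive E.
E first appears in round 4.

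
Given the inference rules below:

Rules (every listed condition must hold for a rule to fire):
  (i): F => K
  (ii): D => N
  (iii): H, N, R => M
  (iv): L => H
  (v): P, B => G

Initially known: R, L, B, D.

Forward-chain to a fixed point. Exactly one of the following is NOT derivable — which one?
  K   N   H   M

[1] (ii) [D => N]; (iv) [L => H]. ⇒ new: N, H.
[2] (iii) [H, N, R => M]. ⇒ new: M.
Derived: M (round 2), H (round 1), N (round 1). K never appears in any round.

K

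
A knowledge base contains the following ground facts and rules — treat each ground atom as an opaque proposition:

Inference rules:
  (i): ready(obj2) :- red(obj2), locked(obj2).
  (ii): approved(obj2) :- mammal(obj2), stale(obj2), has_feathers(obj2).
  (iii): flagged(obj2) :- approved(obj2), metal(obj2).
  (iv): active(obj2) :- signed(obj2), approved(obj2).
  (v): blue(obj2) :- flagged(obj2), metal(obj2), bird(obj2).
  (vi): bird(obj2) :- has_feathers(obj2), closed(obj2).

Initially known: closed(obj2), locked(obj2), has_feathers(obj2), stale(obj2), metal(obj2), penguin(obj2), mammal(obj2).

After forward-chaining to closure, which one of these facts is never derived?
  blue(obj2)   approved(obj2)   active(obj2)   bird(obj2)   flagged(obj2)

[1] (ii) [approved(obj2) :- mammal(obj2), stale(obj2), has_feathers(obj2).]; (vi) [bird(obj2) :- has_feathers(obj2), closed(obj2).]. ⇒ new: approved(obj2), bird(obj2).
[2] (iii) [flagged(obj2) :- approved(obj2), metal(obj2).]. ⇒ new: flagged(obj2).
[3] (v) [blue(obj2) :- flagged(obj2), metal(obj2), bird(obj2).]. ⇒ new: blue(obj2).
Derived: approved(obj2) (round 1), blue(obj2) (round 3), flagged(obj2) (round 2), bird(obj2) (round 1). active(obj2) never appears in any round.

active(obj2)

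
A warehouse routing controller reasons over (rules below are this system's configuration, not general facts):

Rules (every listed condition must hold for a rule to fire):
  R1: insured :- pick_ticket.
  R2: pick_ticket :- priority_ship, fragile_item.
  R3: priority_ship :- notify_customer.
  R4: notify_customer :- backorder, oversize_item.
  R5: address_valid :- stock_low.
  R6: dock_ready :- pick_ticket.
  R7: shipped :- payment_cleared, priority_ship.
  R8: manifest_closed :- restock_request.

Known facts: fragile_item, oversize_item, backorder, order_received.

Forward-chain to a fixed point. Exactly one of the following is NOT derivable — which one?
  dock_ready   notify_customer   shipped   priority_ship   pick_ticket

shipped

Round 1 — R4, derive notify_customer.
Round 2 — R3, derive priority_ship.
Round 3 — R2, derive pick_ticket.
Round 4 — R1, R6, derive insured, dock_ready.
Derived: notify_customer (round 1), dock_ready (round 4), pick_ticket (round 3), priority_ship (round 2). shipped never appears in any round.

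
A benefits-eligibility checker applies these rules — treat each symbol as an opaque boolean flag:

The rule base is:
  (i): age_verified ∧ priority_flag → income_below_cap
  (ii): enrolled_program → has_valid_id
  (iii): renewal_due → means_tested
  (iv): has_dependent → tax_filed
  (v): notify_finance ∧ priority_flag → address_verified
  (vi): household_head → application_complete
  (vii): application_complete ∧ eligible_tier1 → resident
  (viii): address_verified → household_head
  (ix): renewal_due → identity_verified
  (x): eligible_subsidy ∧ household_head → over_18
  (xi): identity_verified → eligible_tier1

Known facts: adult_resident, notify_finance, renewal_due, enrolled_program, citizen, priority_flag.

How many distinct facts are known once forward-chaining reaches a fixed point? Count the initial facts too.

14

Round 1 fires (ii), (iii), (v), (ix), giving has_valid_id, means_tested, address_verified, identity_verified.
Round 2 fires (viii), (xi), giving household_head, eligible_tier1.
Round 3 fires (vi), giving application_complete.
Round 4 fires (vii), giving resident.
Closure: {address_verified, adult_resident, application_complete, citizen, eligible_tier1, enrolled_program, has_valid_id, household_head, identity_verified, means_tested, notify_finance, priority_flag, renewal_due, resident} — 14 facts.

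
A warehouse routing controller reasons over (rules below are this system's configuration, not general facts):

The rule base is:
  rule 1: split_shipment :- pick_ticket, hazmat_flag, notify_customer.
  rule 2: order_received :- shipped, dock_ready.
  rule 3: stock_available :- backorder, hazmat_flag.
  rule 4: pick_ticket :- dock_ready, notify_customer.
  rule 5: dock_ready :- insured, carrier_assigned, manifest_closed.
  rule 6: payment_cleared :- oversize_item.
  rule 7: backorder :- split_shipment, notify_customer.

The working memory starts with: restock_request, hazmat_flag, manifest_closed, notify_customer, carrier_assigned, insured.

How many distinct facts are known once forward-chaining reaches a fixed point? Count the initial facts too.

11

Round 1: rule 5 [dock_ready :- insured, carrier_assigned, manifest_closed.]. Adds dock_ready.
Round 2: rule 4 [pick_ticket :- dock_ready, notify_customer.]. Adds pick_ticket.
Round 3: rule 1 [split_shipment :- pick_ticket, hazmat_flag, notify_customer.]. Adds split_shipment.
Round 4: rule 7 [backorder :- split_shipment, notify_customer.]. Adds backorder.
Round 5: rule 3 [stock_available :- backorder, hazmat_flag.]. Adds stock_available.
Closure: {backorder, carrier_assigned, dock_ready, hazmat_flag, insured, manifest_closed, notify_customer, pick_ticket, restock_request, split_shipment, stock_available} — 11 facts.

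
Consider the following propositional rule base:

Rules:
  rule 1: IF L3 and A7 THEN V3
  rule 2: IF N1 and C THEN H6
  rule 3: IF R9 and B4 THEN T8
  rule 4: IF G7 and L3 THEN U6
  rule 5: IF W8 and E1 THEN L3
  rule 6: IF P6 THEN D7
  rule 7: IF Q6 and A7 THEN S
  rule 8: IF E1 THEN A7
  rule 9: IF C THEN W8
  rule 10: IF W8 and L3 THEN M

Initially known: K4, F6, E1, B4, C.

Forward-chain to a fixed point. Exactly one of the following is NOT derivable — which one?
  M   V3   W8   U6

Round 1: rule 8 [IF E1 THEN A7]; rule 9 [IF C THEN W8]. New: A7, W8.
Round 2: rule 5 [IF W8 and E1 THEN L3]. New: L3.
Round 3: rule 1 [IF L3 and A7 THEN V3]; rule 10 [IF W8 and L3 THEN M]. New: V3, M.
Derived: V3 (round 3), W8 (round 1), M (round 3). U6 never appears in any round.

U6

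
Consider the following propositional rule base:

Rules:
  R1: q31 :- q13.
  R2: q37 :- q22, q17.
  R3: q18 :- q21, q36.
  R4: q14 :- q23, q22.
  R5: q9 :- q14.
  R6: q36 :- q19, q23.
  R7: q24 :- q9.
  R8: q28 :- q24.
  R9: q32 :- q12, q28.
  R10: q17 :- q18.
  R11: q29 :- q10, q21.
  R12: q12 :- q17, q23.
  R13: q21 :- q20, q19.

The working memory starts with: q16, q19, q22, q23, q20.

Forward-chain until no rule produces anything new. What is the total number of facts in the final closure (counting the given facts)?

Round 1: R4 [q14 :- q23, q22.]; R6 [q36 :- q19, q23.]; R13 [q21 :- q20, q19.]. Adds q14, q36, q21.
Round 2: R3 [q18 :- q21, q36.]; R5 [q9 :- q14.]. Adds q18, q9.
Round 3: R7 [q24 :- q9.]; R10 [q17 :- q18.]. Adds q24, q17.
Round 4: R2 [q37 :- q22, q17.]; R8 [q28 :- q24.]; R12 [q12 :- q17, q23.]. Adds q37, q28, q12.
Round 5: R9 [q32 :- q12, q28.]. Adds q32.
Closure: {q12, q14, q16, q17, q18, q19, q20, q21, q22, q23, q24, q28, q32, q36, q37, q9} — 16 facts.

16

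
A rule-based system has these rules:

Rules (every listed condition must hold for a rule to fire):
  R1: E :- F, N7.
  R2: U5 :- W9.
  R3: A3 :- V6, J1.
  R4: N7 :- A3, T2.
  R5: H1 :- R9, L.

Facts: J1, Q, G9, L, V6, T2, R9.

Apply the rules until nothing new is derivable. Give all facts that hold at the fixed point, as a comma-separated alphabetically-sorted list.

[1] R3 [A3 :- V6, J1.]; R5 [H1 :- R9, L.]. ⇒ new: A3, H1.
[2] R4 [N7 :- A3, T2.]. ⇒ new: N7.

A3, G9, H1, J1, L, N7, Q, R9, T2, V6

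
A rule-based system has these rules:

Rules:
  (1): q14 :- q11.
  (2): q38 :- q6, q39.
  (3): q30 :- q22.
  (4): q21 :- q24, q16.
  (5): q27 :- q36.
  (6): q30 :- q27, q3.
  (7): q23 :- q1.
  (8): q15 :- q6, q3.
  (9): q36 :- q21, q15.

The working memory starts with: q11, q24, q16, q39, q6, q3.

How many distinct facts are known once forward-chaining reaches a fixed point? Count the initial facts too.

13

Round 1 fires (1), (2), (4), (8), giving q14, q38, q21, q15.
Round 2 fires (9), giving q36.
Round 3 fires (5), giving q27.
Round 4 fires (6), giving q30.
Closure: {q11, q14, q15, q16, q21, q24, q27, q3, q30, q36, q38, q39, q6} — 13 facts.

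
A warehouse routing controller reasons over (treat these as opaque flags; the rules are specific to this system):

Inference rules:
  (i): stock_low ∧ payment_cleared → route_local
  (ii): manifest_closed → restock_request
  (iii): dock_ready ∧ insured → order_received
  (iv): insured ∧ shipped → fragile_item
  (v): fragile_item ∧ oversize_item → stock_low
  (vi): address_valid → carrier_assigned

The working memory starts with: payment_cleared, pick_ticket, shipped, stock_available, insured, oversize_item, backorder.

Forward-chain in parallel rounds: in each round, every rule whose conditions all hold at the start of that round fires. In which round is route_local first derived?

Round 1 — (iv), derive fragile_item.
Round 2 — (v), derive stock_low.
Round 3 — (i), derive route_local.
route_local first appears in round 3.

3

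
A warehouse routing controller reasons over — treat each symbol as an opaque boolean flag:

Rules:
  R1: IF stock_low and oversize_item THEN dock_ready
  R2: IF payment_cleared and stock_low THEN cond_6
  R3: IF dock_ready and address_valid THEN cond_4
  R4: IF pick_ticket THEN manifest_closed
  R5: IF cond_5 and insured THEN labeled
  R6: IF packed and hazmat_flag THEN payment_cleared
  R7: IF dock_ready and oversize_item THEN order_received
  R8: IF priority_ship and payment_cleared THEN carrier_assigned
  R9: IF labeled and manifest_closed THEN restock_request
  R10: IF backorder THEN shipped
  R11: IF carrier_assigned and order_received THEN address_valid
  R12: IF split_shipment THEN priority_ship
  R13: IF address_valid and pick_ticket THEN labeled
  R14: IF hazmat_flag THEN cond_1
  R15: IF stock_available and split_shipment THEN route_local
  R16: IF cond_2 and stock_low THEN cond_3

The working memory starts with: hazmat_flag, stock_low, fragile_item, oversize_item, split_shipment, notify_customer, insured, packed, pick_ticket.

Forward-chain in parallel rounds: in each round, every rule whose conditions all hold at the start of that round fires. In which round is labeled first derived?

4

Round 1: R1 [IF stock_low and oversize_item THEN dock_ready]; R4 [IF pick_ticket THEN manifest_closed]; R6 [IF packed and hazmat_flag THEN payment_cleared]; R12 [IF split_shipment THEN priority_ship]; R14 [IF hazmat_flag THEN cond_1]. New: dock_ready, manifest_closed, payment_cleared, priority_ship, cond_1.
Round 2: R2 [IF payment_cleared and stock_low THEN cond_6]; R7 [IF dock_ready and oversize_item THEN order_received]; R8 [IF priority_ship and payment_cleared THEN carrier_assigned]. New: cond_6, order_received, carrier_assigned.
Round 3: R11 [IF carrier_assigned and order_received THEN address_valid]. New: address_valid.
Round 4: R3 [IF dock_ready and address_valid THEN cond_4]; R13 [IF address_valid and pick_ticket THEN labeled]. New: cond_4, labeled.
labeled first appears in round 4.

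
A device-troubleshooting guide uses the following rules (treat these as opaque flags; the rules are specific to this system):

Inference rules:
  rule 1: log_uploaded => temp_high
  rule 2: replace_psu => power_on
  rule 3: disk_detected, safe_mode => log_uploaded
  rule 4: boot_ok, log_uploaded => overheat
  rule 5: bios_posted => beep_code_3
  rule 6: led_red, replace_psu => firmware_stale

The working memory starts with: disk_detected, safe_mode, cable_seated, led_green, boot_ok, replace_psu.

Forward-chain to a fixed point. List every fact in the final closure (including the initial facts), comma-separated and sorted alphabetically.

Round 1 — rule 2, rule 3, derive power_on, log_uploaded.
Round 2 — rule 1, rule 4, derive temp_high, overheat.

boot_ok, cable_seated, disk_detected, led_green, log_uploaded, overheat, power_on, replace_psu, safe_mode, temp_high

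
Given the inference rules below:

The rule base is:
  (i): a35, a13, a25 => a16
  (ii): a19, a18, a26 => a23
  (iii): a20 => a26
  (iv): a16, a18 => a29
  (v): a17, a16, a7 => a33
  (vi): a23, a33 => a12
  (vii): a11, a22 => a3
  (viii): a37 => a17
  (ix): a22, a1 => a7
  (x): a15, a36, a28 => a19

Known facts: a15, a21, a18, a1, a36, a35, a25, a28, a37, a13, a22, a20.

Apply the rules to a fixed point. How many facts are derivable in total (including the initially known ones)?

21

Round 1: (i) [a35, a13, a25 => a16]; (iii) [a20 => a26]; (viii) [a37 => a17]; (ix) [a22, a1 => a7]; (x) [a15, a36, a28 => a19]. New: a16, a26, a17, a7, a19.
Round 2: (ii) [a19, a18, a26 => a23]; (iv) [a16, a18 => a29]; (v) [a17, a16, a7 => a33]. New: a23, a29, a33.
Round 3: (vi) [a23, a33 => a12]. New: a12.
Closure: {a1, a12, a13, a15, a16, a17, a18, a19, a20, a21, a22, a23, a25, a26, a28, a29, a33, a35, a36, a37, a7} — 21 facts.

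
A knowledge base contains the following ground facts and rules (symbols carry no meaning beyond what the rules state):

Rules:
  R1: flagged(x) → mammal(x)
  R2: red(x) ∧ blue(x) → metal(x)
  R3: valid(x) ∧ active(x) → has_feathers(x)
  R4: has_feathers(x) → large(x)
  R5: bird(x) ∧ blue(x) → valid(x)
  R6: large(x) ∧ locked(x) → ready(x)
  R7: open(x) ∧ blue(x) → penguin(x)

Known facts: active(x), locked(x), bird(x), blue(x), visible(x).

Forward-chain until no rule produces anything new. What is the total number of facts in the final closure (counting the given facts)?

9

Round 1: R5 [bird(x) ∧ blue(x) → valid(x)]. Adds valid(x).
Round 2: R3 [valid(x) ∧ active(x) → has_feathers(x)]. Adds has_feathers(x).
Round 3: R4 [has_feathers(x) → large(x)]. Adds large(x).
Round 4: R6 [large(x) ∧ locked(x) → ready(x)]. Adds ready(x).
Closure: {active(x), bird(x), blue(x), has_feathers(x), large(x), locked(x), ready(x), valid(x), visible(x)} — 9 facts.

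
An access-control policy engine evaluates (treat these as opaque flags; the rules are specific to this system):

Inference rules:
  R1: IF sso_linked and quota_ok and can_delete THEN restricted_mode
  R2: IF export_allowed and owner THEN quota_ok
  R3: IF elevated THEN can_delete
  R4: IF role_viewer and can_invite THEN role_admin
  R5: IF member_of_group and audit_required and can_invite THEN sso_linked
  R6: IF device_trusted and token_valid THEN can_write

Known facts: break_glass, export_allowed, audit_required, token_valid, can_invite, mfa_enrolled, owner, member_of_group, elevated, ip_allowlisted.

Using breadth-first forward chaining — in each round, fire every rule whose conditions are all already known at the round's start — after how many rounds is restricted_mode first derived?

[1] R2 [IF export_allowed and owner THEN quota_ok]; R3 [IF elevated THEN can_delete]; R5 [IF member_of_group and audit_required and can_invite THEN sso_linked]. ⇒ new: quota_ok, can_delete, sso_linked.
[2] R1 [IF sso_linked and quota_ok and can_delete THEN restricted_mode]. ⇒ new: restricted_mode.
restricted_mode first appears in round 2.

2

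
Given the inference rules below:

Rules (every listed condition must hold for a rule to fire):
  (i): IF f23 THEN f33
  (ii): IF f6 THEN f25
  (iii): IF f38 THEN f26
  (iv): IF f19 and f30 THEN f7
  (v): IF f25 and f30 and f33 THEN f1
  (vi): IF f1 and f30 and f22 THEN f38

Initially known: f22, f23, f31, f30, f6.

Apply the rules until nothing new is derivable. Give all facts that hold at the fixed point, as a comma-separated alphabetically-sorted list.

f1, f22, f23, f25, f26, f30, f31, f33, f38, f6

Round 1: (i) [IF f23 THEN f33]; (ii) [IF f6 THEN f25]. Adds f33, f25.
Round 2: (v) [IF f25 and f30 and f33 THEN f1]. Adds f1.
Round 3: (vi) [IF f1 and f30 and f22 THEN f38]. Adds f38.
Round 4: (iii) [IF f38 THEN f26]. Adds f26.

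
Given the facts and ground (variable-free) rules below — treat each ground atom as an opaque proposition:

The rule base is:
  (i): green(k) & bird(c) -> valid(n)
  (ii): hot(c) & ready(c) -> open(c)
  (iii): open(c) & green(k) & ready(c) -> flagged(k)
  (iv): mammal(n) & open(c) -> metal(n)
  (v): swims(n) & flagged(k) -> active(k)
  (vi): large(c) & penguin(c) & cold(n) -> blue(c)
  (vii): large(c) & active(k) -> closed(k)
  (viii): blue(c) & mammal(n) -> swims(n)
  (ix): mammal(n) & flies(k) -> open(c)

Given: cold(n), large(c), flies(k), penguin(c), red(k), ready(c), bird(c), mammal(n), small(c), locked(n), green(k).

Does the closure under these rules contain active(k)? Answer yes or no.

yes

Round 1: (i) [green(k) & bird(c) -> valid(n)]; (vi) [large(c) & penguin(c) & cold(n) -> blue(c)]; (ix) [mammal(n) & flies(k) -> open(c)]. Adds valid(n), blue(c), open(c).
Round 2: (iii) [open(c) & green(k) & ready(c) -> flagged(k)]; (iv) [mammal(n) & open(c) -> metal(n)]; (viii) [blue(c) & mammal(n) -> swims(n)]. Adds flagged(k), metal(n), swims(n).
Round 3: (v) [swims(n) & flagged(k) -> active(k)]. Adds active(k).
Round 4: (vii) [large(c) & active(k) -> closed(k)]. Adds closed(k).
active(k) appears in round 3, so it is derivable.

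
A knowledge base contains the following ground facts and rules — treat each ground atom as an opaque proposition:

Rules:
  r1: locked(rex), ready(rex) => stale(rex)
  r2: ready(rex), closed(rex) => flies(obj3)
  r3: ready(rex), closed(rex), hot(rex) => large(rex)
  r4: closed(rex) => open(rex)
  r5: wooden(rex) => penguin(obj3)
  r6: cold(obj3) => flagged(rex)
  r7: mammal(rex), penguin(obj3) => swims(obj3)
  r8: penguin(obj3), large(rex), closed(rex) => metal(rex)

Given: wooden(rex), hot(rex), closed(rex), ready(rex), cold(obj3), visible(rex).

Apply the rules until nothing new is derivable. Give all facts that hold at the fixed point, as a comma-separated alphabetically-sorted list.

closed(rex), cold(obj3), flagged(rex), flies(obj3), hot(rex), large(rex), metal(rex), open(rex), penguin(obj3), ready(rex), visible(rex), wooden(rex)

Round 1 — r2, r3, r4, r5, r6, derive flies(obj3), large(rex), open(rex), penguin(obj3), flagged(rex).
Round 2 — r8, derive metal(rex).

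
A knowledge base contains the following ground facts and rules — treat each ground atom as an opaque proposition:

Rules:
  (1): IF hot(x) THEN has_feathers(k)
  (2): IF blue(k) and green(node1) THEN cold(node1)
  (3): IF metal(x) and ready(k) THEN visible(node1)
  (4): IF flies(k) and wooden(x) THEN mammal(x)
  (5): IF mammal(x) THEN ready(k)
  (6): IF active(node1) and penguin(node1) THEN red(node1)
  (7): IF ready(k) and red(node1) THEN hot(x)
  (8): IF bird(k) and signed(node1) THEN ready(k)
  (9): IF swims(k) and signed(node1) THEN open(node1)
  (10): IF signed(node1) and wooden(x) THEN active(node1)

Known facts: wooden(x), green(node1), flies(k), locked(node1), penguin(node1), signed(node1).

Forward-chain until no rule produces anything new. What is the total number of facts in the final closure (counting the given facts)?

12

[1] (4) [IF flies(k) and wooden(x) THEN mammal(x)]; (10) [IF signed(node1) and wooden(x) THEN active(node1)]. ⇒ new: mammal(x), active(node1).
[2] (5) [IF mammal(x) THEN ready(k)]; (6) [IF active(node1) and penguin(node1) THEN red(node1)]. ⇒ new: ready(k), red(node1).
[3] (7) [IF ready(k) and red(node1) THEN hot(x)]. ⇒ new: hot(x).
[4] (1) [IF hot(x) THEN has_feathers(k)]. ⇒ new: has_feathers(k).
Closure: {active(node1), flies(k), green(node1), has_feathers(k), hot(x), locked(node1), mammal(x), penguin(node1), ready(k), red(node1), signed(node1), wooden(x)} — 12 facts.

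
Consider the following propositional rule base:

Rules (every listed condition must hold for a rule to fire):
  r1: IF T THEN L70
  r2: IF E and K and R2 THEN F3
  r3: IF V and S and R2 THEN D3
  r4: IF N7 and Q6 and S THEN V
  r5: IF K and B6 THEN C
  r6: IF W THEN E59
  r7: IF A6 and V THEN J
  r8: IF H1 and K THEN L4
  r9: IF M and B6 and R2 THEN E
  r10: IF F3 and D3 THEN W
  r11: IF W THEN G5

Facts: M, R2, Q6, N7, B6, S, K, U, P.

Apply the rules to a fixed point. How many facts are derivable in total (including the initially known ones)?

17

[1] r4 [IF N7 and Q6 and S THEN V]; r5 [IF K and B6 THEN C]; r9 [IF M and B6 and R2 THEN E]. ⇒ new: V, C, E.
[2] r2 [IF E and K and R2 THEN F3]; r3 [IF V and S and R2 THEN D3]. ⇒ new: F3, D3.
[3] r10 [IF F3 and D3 THEN W]. ⇒ new: W.
[4] r6 [IF W THEN E59]; r11 [IF W THEN G5]. ⇒ new: E59, G5.
Closure: {B6, C, D3, E, E59, F3, G5, K, M, N7, P, Q6, R2, S, U, V, W} — 17 facts.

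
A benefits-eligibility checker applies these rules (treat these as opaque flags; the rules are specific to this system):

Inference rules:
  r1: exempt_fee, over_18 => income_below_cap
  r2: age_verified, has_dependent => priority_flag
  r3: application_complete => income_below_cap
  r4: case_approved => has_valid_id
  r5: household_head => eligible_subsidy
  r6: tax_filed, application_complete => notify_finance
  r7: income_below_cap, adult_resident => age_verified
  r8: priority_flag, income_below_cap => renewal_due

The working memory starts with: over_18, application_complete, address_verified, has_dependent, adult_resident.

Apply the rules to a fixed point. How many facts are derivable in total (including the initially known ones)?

[1] r3 [application_complete => income_below_cap]. ⇒ new: income_below_cap.
[2] r7 [income_below_cap, adult_resident => age_verified]. ⇒ new: age_verified.
[3] r2 [age_verified, has_dependent => priority_flag]. ⇒ new: priority_flag.
[4] r8 [priority_flag, income_below_cap => renewal_due]. ⇒ new: renewal_due.
Closure: {address_verified, adult_resident, age_verified, application_complete, has_dependent, income_below_cap, over_18, priority_flag, renewal_due} — 9 facts.

9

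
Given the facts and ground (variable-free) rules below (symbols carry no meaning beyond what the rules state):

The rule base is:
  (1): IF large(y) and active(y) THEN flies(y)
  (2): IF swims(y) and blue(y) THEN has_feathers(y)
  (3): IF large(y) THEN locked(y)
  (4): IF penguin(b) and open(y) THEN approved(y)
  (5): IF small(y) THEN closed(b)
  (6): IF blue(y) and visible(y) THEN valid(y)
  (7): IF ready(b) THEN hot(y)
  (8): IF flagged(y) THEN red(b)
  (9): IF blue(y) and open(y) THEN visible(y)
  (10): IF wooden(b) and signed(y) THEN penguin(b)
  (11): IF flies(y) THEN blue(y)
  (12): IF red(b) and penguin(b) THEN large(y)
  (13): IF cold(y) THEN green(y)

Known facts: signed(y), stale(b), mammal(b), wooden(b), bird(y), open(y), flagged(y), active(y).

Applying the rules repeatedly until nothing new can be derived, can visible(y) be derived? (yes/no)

Round 1: (8) [IF flagged(y) THEN red(b)]; (10) [IF wooden(b) and signed(y) THEN penguin(b)]. Adds red(b), penguin(b).
Round 2: (4) [IF penguin(b) and open(y) THEN approved(y)]; (12) [IF red(b) and penguin(b) THEN large(y)]. Adds approved(y), large(y).
Round 3: (1) [IF large(y) and active(y) THEN flies(y)]; (3) [IF large(y) THEN locked(y)]. Adds flies(y), locked(y).
Round 4: (11) [IF flies(y) THEN blue(y)]. Adds blue(y).
Round 5: (9) [IF blue(y) and open(y) THEN visible(y)]. Adds visible(y).
Round 6: (6) [IF blue(y) and visible(y) THEN valid(y)]. Adds valid(y).
visible(y) appears in round 5, so it is derivable.

yes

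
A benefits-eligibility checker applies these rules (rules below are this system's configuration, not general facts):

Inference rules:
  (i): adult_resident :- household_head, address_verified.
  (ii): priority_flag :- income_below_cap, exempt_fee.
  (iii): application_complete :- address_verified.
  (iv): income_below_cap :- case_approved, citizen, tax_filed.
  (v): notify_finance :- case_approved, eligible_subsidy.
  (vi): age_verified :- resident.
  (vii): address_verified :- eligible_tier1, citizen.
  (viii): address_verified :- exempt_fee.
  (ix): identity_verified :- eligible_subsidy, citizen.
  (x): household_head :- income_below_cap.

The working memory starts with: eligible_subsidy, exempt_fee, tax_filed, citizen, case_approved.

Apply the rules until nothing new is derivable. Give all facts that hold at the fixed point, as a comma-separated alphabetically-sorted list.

Round 1 — (iv), (v), (viii), (ix), derive income_below_cap, notify_finance, address_verified, identity_verified.
Round 2 — (ii), (iii), (x), derive priority_flag, application_complete, household_head.
Round 3 — (i), derive adult_resident.

address_verified, adult_resident, application_complete, case_approved, citizen, eligible_subsidy, exempt_fee, household_head, identity_verified, income_below_cap, notify_finance, priority_flag, tax_filed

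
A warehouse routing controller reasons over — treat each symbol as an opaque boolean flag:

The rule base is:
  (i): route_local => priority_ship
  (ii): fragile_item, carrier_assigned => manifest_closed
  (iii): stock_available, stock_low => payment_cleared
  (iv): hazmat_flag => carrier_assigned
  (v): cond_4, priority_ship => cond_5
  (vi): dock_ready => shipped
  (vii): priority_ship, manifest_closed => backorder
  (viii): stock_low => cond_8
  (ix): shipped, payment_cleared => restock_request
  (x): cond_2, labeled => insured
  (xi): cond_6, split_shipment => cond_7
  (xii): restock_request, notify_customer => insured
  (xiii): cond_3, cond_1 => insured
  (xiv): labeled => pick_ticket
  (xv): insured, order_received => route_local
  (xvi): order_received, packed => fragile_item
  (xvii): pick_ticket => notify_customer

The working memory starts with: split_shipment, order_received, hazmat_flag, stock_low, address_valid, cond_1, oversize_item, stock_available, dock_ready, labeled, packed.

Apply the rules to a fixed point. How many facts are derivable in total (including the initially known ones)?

24

Round 1 — (iii), (iv), (vi), (viii), (xiv), (xvi), derive payment_cleared, carrier_assigned, shipped, cond_8, pick_ticket, fragile_item.
Round 2 — (ii), (ix), (xvii), derive manifest_closed, restock_request, notify_customer.
Round 3 — (xii), derive insured.
Round 4 — (xv), derive route_local.
Round 5 — (i), derive priority_ship.
Round 6 — (vii), derive backorder.
Closure: {address_valid, backorder, carrier_assigned, cond_1, cond_8, dock_ready, fragile_item, hazmat_flag, insured, labeled, manifest_closed, notify_customer, order_received, oversize_item, packed, payment_cleared, pick_ticket, priority_ship, restock_request, route_local, shipped, split_shipment, stock_available, stock_low} — 24 facts.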